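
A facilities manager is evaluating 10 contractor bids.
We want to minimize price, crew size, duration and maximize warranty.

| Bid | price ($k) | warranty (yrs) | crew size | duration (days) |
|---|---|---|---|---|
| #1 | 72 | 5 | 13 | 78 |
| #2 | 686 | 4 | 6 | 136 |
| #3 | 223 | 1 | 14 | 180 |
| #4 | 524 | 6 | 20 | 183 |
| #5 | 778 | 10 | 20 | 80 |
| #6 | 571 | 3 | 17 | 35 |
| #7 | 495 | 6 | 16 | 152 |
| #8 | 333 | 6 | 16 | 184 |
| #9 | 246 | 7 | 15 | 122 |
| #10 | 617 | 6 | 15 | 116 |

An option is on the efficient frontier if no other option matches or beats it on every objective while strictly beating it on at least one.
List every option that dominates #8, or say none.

#9

#9: price 246≤333, warranty 7≥6, crew size 15≤16, duration 122≤184 — dominates #8.
Others (#1, #2, #3, #4, #5, #6, #7, #10) are each worse than #8 on at least one objective.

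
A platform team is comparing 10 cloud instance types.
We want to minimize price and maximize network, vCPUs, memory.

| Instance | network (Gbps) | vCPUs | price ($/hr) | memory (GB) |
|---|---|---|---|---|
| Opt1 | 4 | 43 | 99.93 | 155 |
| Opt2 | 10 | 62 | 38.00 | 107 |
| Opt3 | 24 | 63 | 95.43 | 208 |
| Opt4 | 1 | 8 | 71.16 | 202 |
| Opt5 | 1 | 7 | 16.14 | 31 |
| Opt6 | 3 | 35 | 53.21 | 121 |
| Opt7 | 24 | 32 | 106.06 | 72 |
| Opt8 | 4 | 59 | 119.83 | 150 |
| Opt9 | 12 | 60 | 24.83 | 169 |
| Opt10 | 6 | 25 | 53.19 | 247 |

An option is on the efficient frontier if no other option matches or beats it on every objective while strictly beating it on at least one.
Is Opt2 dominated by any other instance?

No

Opt1: worse on network (4 vs 10).
Opt3: worse on price (95.43 vs 38.00).
Opt4: worse on network (1 vs 10).
Opt5: worse on network (1 vs 10).
Opt6: worse on network (3 vs 10).
Opt7: worse on vCPUs (32 vs 62).
Opt8: worse on network (4 vs 10).
Opt9: worse on vCPUs (60 vs 62).
Opt10: worse on network (6 vs 10).
No option is at least as good as Opt2 on every objective and strictly better on one.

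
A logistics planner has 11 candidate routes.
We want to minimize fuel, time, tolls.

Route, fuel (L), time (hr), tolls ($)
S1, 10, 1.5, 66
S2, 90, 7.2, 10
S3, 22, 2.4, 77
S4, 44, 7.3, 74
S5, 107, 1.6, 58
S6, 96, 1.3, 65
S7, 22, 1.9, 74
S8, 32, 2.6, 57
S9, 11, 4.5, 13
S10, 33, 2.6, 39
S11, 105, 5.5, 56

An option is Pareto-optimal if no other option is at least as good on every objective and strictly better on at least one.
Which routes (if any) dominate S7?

S1

S1: fuel 10≤22, time 1.5≤1.9, tolls 66≤74 — dominates S7.
Others (S2, S3, S4, S5, S6, S8, S9, S10, S11) are each worse than S7 on at least one objective.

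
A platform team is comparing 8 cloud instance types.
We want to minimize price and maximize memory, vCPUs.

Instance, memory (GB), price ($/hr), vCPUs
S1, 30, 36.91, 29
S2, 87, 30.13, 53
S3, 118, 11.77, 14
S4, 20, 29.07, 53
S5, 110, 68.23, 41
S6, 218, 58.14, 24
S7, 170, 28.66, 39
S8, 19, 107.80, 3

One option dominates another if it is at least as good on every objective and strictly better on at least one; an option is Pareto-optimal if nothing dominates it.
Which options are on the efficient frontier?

S2, S3, S4, S5, S6, S7

S1: dominated by S2 (memory 87≥30, price 30.13≤36.91, vCPUs 53≥29).
S2: not dominated.
S3: not dominated (best price).
S4: not dominated.
S5: not dominated.
S6: not dominated (best memory).
S7: not dominated.
S8: dominated by S1 (memory 30≥19, price 36.91≤107.80, vCPUs 29≥3).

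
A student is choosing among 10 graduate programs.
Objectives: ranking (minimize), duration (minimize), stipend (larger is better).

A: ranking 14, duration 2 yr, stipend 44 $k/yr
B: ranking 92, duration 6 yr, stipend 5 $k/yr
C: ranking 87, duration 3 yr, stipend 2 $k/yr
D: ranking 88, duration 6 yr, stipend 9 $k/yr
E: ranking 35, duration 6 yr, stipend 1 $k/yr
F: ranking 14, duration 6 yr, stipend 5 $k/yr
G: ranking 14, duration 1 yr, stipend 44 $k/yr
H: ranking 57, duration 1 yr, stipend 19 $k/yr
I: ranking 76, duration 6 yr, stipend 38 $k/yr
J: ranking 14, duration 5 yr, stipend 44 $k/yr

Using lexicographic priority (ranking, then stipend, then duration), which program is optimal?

G

First minimize ranking: best is 14, kept {A, F, G, J}.
Then maximize stipend: best is 44, kept {A, G, J}.
Then minimize duration: best is 1, kept {G}.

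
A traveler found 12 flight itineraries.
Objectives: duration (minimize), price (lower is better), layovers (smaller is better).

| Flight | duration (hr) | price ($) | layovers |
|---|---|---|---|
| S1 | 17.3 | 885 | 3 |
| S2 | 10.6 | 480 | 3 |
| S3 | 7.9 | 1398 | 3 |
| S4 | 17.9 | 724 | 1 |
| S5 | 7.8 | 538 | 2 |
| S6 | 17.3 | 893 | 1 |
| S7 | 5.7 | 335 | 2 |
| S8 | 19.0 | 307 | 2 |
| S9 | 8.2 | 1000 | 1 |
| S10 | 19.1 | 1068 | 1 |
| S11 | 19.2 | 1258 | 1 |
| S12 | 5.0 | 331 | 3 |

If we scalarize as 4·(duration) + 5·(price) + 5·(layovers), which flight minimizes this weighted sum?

S1: 4·17.3 + 5·885 + 5·3 = 4509.2
S2: 4·10.6 + 5·480 + 5·3 = 2457.4
S3: 4·7.9 + 5·1398 + 5·3 = 7036.6
S4: 4·17.9 + 5·724 + 5·1 = 3696.6
S5: 4·7.8 + 5·538 + 5·2 = 2731.2
S6: 4·17.3 + 5·893 + 5·1 = 4539.2
S7: 4·5.7 + 5·335 + 5·2 = 1707.8
S8: 4·19.0 + 5·307 + 5·2 = 1621.0
S9: 4·8.2 + 5·1000 + 5·1 = 5037.8
S10: 4·19.1 + 5·1068 + 5·1 = 5421.4
S11: 4·19.2 + 5·1258 + 5·1 = 6371.8
S12: 4·5.0 + 5·331 + 5·3 = 1690.0
Lowest: S8 at 1621.0.

S8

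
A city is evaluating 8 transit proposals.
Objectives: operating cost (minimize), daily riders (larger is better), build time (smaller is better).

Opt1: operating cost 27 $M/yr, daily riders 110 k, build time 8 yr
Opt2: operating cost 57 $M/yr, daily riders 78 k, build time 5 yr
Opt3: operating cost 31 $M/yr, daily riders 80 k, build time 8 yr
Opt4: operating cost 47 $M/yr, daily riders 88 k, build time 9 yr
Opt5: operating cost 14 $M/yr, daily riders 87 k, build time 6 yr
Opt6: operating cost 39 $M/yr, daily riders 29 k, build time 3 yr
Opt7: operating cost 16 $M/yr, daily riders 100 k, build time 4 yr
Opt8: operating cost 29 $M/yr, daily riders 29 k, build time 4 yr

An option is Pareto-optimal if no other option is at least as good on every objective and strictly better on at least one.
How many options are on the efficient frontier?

4

Opt1: not dominated (best daily riders).
Opt2: dominated by Opt7 (operating cost 16≤57, daily riders 100≥78, build time 4≤5).
Opt3: dominated by Opt1 (operating cost 27≤31, daily riders 110≥80, build time 8≤8).
Opt4: dominated by Opt1 (operating cost 27≤47, daily riders 110≥88, build time 8≤9).
Opt5: not dominated (best operating cost).
Opt6: not dominated (best build time).
Opt7: not dominated.
Opt8: dominated by Opt7 (operating cost 16≤29, daily riders 100≥29, build time 4≤4).
Pareto-optimal: Opt1, Opt5, Opt6, Opt7 → 4.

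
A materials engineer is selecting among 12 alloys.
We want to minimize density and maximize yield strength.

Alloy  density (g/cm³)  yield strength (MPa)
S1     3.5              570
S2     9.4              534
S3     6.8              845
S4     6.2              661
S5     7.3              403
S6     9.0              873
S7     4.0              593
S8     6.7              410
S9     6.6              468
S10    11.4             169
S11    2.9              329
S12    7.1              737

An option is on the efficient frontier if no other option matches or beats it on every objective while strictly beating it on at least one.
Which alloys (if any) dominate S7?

S1: worse on yield strength (570 vs 593).
S2: worse on density (9.4 vs 4.0).
S3: worse on density (6.8 vs 4.0).
S4: worse on density (6.2 vs 4.0).
S5: worse on density (7.3 vs 4.0).
S6: worse on density (9.0 vs 4.0).
S8: worse on density (6.7 vs 4.0).
S9: worse on density (6.6 vs 4.0).
S10: worse on density (11.4 vs 4.0).
S11: worse on yield strength (329 vs 593).
S12: worse on density (7.1 vs 4.0).
No option dominates S7.

none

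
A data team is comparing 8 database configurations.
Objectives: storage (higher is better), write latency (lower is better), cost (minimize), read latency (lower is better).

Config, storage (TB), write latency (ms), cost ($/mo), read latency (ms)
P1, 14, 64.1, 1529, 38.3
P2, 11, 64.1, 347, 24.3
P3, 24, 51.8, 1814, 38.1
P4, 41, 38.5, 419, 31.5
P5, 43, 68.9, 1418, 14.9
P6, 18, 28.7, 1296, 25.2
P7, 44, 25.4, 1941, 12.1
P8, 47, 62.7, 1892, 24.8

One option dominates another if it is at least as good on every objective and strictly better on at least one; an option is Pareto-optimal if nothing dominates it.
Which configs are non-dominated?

P1: dominated by P4 (storage 41≥14, write latency 38.5≤64.1, cost 419≤1529, read latency 31.5≤38.3).
P2: not dominated (best cost).
P3: dominated by P4 (storage 41≥24, write latency 38.5≤51.8, cost 419≤1814, read latency 31.5≤38.1).
P4: not dominated.
P5: not dominated.
P6: not dominated.
P7: not dominated (best write latency).
P8: not dominated (best storage).

P2, P4, P5, P6, P7, P8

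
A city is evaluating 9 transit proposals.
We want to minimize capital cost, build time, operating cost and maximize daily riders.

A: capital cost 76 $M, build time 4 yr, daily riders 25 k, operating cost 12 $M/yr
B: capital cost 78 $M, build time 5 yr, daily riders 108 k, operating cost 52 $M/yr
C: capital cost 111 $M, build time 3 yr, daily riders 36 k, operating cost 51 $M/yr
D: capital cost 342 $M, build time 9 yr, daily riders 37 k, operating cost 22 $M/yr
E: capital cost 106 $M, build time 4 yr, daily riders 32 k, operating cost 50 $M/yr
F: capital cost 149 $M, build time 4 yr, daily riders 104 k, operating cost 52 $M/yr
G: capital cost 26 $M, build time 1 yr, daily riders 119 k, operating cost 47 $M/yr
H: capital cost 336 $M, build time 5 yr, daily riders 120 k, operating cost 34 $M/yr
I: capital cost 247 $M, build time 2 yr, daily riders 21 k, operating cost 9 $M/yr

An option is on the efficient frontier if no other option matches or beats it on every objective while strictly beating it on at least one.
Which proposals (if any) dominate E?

G

G: capital cost 26≤106, build time 1≤4, daily riders 119≥32, operating cost 47≤50 — dominates E.
Others (A, B, C, D, F, H, I) are each worse than E on at least one objective.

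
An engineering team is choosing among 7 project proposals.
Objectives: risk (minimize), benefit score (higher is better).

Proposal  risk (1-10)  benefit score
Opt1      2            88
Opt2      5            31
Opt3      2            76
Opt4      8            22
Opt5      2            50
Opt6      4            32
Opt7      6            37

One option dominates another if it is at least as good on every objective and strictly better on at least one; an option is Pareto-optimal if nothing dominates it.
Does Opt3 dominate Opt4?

Opt3 vs Opt4: risk 2≤8, benefit score 76≥22 — Opt3 is at least as good on every objective with at least one strict improvement.

Yes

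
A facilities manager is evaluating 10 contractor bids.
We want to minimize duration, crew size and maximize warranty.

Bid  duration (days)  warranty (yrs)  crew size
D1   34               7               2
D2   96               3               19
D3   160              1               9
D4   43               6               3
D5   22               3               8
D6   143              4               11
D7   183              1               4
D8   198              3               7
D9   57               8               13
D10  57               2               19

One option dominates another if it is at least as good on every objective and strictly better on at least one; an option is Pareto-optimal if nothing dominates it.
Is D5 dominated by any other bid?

No

D1: worse on duration (34 vs 22).
D2: worse on duration (96 vs 22).
D3: worse on duration (160 vs 22).
D4: worse on duration (43 vs 22).
D6: worse on duration (143 vs 22).
D7: worse on duration (183 vs 22).
D8: worse on duration (198 vs 22).
D9: worse on duration (57 vs 22).
D10: worse on duration (57 vs 22).
No option is at least as good as D5 on every objective and strictly better on one.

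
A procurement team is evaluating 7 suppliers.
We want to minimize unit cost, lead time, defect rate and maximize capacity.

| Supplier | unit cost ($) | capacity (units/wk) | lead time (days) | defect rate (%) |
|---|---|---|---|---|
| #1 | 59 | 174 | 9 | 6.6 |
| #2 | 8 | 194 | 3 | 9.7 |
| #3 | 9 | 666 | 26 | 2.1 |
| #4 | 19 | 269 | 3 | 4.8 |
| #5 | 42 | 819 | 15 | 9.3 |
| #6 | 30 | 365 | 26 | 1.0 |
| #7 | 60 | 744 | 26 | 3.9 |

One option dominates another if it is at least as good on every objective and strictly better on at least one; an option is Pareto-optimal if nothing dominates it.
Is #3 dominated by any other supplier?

#1: worse on unit cost (59 vs 9).
#2: worse on capacity (194 vs 666).
#4: worse on unit cost (19 vs 9).
#5: worse on unit cost (42 vs 9).
#6: worse on unit cost (30 vs 9).
#7: worse on unit cost (60 vs 9).
No option is at least as good as #3 on every objective and strictly better on one.

No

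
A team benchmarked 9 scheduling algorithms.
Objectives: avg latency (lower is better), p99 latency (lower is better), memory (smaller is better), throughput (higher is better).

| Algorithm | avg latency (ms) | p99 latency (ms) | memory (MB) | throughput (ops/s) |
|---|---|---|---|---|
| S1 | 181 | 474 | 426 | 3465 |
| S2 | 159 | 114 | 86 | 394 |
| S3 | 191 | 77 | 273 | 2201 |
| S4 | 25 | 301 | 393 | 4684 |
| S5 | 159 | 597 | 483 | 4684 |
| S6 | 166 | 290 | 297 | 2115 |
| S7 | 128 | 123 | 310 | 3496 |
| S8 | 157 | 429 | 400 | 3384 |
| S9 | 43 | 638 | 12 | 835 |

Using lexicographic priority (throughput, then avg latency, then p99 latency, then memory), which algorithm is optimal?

S4

First maximize throughput: best is 4684, kept {S4, S5}.
Then minimize avg latency: best is 25, kept {S4}.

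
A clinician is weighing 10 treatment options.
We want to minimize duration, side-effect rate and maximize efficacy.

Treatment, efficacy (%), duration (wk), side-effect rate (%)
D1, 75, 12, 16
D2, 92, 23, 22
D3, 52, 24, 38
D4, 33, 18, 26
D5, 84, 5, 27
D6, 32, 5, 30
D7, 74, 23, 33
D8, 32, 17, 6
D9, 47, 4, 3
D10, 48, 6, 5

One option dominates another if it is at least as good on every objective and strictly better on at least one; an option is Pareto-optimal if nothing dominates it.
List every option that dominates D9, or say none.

none

D1: worse on duration (12 vs 4).
D2: worse on duration (23 vs 4).
D3: worse on duration (24 vs 4).
D4: worse on efficacy (33 vs 47).
D5: worse on duration (5 vs 4).
D6: worse on efficacy (32 vs 47).
D7: worse on duration (23 vs 4).
D8: worse on efficacy (32 vs 47).
D10: worse on duration (6 vs 4).
No option dominates D9.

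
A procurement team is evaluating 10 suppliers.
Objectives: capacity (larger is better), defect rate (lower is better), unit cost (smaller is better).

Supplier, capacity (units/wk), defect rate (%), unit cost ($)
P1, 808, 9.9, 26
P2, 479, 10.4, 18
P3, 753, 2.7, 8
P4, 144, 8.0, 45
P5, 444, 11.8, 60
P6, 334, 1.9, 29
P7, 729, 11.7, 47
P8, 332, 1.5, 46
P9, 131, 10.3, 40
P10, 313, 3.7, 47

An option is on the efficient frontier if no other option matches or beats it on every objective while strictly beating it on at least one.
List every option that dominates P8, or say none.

P1: worse on defect rate (9.9 vs 1.5).
P2: worse on defect rate (10.4 vs 1.5).
P3: worse on defect rate (2.7 vs 1.5).
P4: worse on capacity (144 vs 332).
P5: worse on defect rate (11.8 vs 1.5).
P6: worse on defect rate (1.9 vs 1.5).
P7: worse on defect rate (11.7 vs 1.5).
P9: worse on capacity (131 vs 332).
P10: worse on capacity (313 vs 332).
No option dominates P8.

none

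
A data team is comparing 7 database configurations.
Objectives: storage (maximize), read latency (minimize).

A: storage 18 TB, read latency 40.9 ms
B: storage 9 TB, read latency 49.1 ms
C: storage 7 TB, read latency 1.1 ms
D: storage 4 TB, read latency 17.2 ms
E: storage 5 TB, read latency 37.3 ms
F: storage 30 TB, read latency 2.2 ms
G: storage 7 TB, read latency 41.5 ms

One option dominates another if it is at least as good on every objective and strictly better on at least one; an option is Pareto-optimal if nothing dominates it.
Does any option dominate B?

A vs B: storage 18≥9, read latency 40.9≤49.1 — A is at least as good on every objective and strictly better on at least one, so A dominates B.

Yes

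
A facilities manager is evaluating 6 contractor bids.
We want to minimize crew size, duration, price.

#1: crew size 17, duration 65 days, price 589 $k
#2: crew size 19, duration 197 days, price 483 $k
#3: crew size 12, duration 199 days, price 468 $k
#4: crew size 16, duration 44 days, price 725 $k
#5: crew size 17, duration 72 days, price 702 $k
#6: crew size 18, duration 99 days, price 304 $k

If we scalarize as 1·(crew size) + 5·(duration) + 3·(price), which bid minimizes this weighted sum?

#1: 1·17 + 5·65 + 3·589 = 2109
#2: 1·19 + 5·197 + 3·483 = 2453
#3: 1·12 + 5·199 + 3·468 = 2411
#4: 1·16 + 5·44 + 3·725 = 2411
#5: 1·17 + 5·72 + 3·702 = 2483
#6: 1·18 + 5·99 + 3·304 = 1425
Lowest: #6 at 1425.

#6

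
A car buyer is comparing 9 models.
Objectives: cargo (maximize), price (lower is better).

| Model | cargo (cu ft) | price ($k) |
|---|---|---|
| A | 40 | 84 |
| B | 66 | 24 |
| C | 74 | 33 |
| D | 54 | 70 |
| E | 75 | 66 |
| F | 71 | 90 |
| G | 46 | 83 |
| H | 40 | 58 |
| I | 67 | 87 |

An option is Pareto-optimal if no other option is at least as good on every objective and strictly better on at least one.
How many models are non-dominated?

3

A: dominated by B (cargo 66≥40, price 24≤84).
B: not dominated (best price).
C: not dominated.
D: dominated by B (cargo 66≥54, price 24≤70).
E: not dominated (best cargo).
F: dominated by C (cargo 74≥71, price 33≤90).
G: dominated by B (cargo 66≥46, price 24≤83).
H: dominated by B (cargo 66≥40, price 24≤58).
I: dominated by C (cargo 74≥67, price 33≤87).
Pareto-optimal: B, C, E → 3.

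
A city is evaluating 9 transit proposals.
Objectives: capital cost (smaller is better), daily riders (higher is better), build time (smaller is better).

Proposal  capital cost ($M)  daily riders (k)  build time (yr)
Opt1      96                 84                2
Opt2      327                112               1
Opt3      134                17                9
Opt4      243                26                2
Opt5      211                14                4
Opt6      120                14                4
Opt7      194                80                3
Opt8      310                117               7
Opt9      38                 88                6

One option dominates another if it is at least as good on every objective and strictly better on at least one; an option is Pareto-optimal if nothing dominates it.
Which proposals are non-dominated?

Opt1, Opt2, Opt8, Opt9

Opt1: not dominated.
Opt2: not dominated (best build time).
Opt3: dominated by Opt1 (capital cost 96≤134, daily riders 84≥17, build time 2≤9).
Opt4: dominated by Opt1 (capital cost 96≤243, daily riders 84≥26, build time 2≤2).
Opt5: dominated by Opt1 (capital cost 96≤211, daily riders 84≥14, build time 2≤4).
Opt6: dominated by Opt1 (capital cost 96≤120, daily riders 84≥14, build time 2≤4).
Opt7: dominated by Opt1 (capital cost 96≤194, daily riders 84≥80, build time 2≤3).
Opt8: not dominated (best daily riders).
Opt9: not dominated (best capital cost).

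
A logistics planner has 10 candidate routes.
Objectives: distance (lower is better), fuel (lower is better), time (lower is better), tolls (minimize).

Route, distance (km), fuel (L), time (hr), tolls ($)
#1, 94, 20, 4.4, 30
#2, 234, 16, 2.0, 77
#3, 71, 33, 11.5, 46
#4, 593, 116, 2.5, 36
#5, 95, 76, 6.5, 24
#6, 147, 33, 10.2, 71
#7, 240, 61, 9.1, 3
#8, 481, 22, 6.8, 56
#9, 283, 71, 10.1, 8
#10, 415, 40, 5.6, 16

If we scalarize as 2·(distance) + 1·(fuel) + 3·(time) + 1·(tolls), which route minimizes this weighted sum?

#1: 2·94 + 1·20 + 3·4.4 + 1·30 = 251.2
#2: 2·234 + 1·16 + 3·2.0 + 1·77 = 567.0
#3: 2·71 + 1·33 + 3·11.5 + 1·46 = 255.5
#4: 2·593 + 1·116 + 3·2.5 + 1·36 = 1345.5
#5: 2·95 + 1·76 + 3·6.5 + 1·24 = 309.5
#6: 2·147 + 1·33 + 3·10.2 + 1·71 = 428.6
#7: 2·240 + 1·61 + 3·9.1 + 1·3 = 571.3
#8: 2·481 + 1·22 + 3·6.8 + 1·56 = 1060.4
#9: 2·283 + 1·71 + 3·10.1 + 1·8 = 675.3
#10: 2·415 + 1·40 + 3·5.6 + 1·16 = 902.8
Lowest: #1 at 251.2.

#1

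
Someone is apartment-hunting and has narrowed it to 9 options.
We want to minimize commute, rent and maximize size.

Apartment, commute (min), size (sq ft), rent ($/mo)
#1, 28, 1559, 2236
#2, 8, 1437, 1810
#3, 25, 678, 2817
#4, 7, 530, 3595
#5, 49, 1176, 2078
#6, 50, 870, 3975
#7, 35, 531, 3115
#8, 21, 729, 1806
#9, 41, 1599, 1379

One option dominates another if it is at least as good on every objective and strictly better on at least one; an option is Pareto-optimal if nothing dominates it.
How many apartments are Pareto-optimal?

#1: not dominated.
#2: not dominated.
#3: dominated by #2 (commute 8≤25, size 1437≥678, rent 1810≤2817).
#4: not dominated (best commute).
#5: dominated by #2 (commute 8≤49, size 1437≥1176, rent 1810≤2078).
#6: dominated by #1 (commute 28≤50, size 1559≥870, rent 2236≤3975).
#7: dominated by #1 (commute 28≤35, size 1559≥531, rent 2236≤3115).
#8: not dominated.
#9: not dominated (best size).
Pareto-optimal: #1, #2, #4, #8, #9 → 5.

5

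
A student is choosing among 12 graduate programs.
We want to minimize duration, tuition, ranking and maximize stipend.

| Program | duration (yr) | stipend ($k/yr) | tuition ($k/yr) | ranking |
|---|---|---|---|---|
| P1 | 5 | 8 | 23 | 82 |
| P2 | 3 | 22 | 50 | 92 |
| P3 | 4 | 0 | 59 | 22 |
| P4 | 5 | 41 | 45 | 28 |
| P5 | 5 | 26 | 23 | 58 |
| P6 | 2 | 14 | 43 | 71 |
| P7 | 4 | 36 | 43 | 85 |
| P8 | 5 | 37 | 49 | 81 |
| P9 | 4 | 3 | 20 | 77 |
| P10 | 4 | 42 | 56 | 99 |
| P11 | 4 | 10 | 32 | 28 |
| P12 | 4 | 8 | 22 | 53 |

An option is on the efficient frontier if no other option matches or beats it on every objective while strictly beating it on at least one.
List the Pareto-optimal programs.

P1: dominated by P5 (duration 5≤5, stipend 26≥8, tuition 23≤23, ranking 58≤82).
P2: not dominated.
P3: not dominated (best ranking).
P4: not dominated.
P5: not dominated.
P6: not dominated (best duration).
P7: not dominated.
P8: dominated by P4 (duration 5≤5, stipend 41≥37, tuition 45≤49, ranking 28≤81).
P9: not dominated (best tuition).
P10: not dominated (best stipend).
P11: not dominated.
P12: not dominated.

P2, P3, P4, P5, P6, P7, P9, P10, P11, P12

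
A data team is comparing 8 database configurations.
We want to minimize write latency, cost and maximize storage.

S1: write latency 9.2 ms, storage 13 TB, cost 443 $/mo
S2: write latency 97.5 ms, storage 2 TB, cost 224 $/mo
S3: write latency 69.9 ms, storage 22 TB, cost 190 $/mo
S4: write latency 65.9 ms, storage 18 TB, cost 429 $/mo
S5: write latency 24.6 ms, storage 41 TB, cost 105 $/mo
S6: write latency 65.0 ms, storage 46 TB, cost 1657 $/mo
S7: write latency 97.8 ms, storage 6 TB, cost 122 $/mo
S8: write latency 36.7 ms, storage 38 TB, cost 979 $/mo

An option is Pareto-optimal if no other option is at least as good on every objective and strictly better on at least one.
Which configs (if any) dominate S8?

S5

S5: write latency 24.6≤36.7, storage 41≥38, cost 105≤979 — dominates S8.
Others (S1, S2, S3, S4, S6, S7) are each worse than S8 on at least one objective.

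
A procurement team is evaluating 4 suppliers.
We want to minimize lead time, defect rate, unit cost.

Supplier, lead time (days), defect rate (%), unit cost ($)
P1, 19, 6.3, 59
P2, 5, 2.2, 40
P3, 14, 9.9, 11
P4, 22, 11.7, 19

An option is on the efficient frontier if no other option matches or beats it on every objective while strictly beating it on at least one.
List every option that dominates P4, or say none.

P3

P3: lead time 14≤22, defect rate 9.9≤11.7, unit cost 11≤19 — dominates P4.
Others (P1, P2) are each worse than P4 on at least one objective.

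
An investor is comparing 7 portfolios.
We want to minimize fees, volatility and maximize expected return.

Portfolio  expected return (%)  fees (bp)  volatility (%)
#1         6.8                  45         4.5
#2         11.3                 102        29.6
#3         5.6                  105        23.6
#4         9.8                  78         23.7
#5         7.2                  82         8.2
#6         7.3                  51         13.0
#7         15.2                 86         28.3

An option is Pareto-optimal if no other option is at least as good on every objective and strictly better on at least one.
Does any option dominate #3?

#1 vs #3: expected return 6.8≥5.6, fees 45≤105, volatility 4.5≤23.6 — #1 is at least as good on every objective and strictly better on at least one, so #1 dominates #3.

Yes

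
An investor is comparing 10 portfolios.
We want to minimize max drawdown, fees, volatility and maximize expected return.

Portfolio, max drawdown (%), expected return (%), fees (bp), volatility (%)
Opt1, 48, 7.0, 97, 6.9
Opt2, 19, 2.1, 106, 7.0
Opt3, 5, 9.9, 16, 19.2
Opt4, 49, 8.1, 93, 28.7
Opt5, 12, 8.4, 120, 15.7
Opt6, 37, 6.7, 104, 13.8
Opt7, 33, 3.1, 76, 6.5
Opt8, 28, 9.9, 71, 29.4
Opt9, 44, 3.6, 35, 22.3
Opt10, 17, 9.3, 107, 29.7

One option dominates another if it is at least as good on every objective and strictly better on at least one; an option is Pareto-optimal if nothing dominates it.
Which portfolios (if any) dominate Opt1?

none

Opt2: worse on expected return (2.1 vs 7.0).
Opt3: worse on volatility (19.2 vs 6.9).
Opt4: worse on max drawdown (49 vs 48).
Opt5: worse on fees (120 vs 97).
Opt6: worse on expected return (6.7 vs 7.0).
Opt7: worse on expected return (3.1 vs 7.0).
Opt8: worse on volatility (29.4 vs 6.9).
Opt9: worse on expected return (3.6 vs 7.0).
Opt10: worse on fees (107 vs 97).
No option dominates Opt1.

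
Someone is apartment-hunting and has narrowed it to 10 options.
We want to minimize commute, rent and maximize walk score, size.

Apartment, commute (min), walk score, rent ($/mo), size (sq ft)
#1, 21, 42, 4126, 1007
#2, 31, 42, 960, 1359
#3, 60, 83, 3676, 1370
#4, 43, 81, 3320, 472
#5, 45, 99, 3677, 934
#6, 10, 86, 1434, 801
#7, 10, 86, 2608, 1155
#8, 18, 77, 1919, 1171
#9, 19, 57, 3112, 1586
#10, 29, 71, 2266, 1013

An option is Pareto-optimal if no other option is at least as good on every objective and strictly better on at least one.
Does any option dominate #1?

#7 vs #1: commute 10≤21, walk score 86≥42, rent 2608≤4126, size 1155≥1007 — #7 is at least as good on every objective and strictly better on at least one, so #7 dominates #1.

Yes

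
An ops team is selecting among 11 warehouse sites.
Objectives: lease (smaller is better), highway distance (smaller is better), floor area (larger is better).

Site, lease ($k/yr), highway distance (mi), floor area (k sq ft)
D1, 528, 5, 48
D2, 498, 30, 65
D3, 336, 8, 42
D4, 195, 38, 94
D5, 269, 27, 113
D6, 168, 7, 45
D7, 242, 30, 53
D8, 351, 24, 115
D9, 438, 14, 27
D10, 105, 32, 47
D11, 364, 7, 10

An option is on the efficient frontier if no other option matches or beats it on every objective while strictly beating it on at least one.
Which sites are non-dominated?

D1: not dominated (best highway distance).
D2: dominated by D5 (lease 269≤498, highway distance 27≤30, floor area 113≥65).
D3: dominated by D6 (lease 168≤336, highway distance 7≤8, floor area 45≥42).
D4: not dominated.
D5: not dominated.
D6: not dominated.
D7: not dominated.
D8: not dominated (best floor area).
D9: dominated by D3 (lease 336≤438, highway distance 8≤14, floor area 42≥27).
D10: not dominated (best lease).
D11: dominated by D6 (lease 168≤364, highway distance 7≤7, floor area 45≥10).

D1, D4, D5, D6, D7, D8, D10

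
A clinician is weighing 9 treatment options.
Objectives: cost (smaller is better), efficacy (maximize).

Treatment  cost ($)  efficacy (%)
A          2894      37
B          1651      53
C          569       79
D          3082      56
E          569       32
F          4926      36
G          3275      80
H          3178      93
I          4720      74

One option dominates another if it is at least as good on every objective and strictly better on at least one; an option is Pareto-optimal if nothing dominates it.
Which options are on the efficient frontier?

A: dominated by B (cost 1651≤2894, efficacy 53≥37).
B: dominated by C (cost 569≤1651, efficacy 79≥53).
C: not dominated.
D: dominated by C (cost 569≤3082, efficacy 79≥56).
E: dominated by C (cost 569≤569, efficacy 79≥32).
F: dominated by A (cost 2894≤4926, efficacy 37≥36).
G: dominated by H (cost 3178≤3275, efficacy 93≥80).
H: not dominated (best efficacy).
I: dominated by C (cost 569≤4720, efficacy 79≥74).

C, H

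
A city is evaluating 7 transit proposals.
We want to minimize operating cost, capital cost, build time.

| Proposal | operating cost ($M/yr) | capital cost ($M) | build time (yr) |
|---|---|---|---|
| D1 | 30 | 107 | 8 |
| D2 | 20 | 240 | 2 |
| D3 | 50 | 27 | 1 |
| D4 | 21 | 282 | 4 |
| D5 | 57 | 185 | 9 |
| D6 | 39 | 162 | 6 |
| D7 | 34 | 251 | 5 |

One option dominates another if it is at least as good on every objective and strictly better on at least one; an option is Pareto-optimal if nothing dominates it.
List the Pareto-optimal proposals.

D1, D2, D3, D6

D1: not dominated.
D2: not dominated (best operating cost).
D3: not dominated (best capital cost).
D4: dominated by D2 (operating cost 20≤21, capital cost 240≤282, build time 2≤4).
D5: dominated by D1 (operating cost 30≤57, capital cost 107≤185, build time 8≤9).
D6: not dominated.
D7: dominated by D2 (operating cost 20≤34, capital cost 240≤251, build time 2≤5).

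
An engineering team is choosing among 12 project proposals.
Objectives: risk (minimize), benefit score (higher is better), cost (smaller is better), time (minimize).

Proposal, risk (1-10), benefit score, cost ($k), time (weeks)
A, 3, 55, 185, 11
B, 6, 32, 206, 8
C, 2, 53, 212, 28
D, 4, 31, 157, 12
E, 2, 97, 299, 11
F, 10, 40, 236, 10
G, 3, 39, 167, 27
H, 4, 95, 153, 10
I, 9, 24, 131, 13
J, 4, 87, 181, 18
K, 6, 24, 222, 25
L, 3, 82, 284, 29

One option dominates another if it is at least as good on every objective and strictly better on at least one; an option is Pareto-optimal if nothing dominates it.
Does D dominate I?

D vs I: D is worse on cost (157 vs 131), so it does not dominate I.

No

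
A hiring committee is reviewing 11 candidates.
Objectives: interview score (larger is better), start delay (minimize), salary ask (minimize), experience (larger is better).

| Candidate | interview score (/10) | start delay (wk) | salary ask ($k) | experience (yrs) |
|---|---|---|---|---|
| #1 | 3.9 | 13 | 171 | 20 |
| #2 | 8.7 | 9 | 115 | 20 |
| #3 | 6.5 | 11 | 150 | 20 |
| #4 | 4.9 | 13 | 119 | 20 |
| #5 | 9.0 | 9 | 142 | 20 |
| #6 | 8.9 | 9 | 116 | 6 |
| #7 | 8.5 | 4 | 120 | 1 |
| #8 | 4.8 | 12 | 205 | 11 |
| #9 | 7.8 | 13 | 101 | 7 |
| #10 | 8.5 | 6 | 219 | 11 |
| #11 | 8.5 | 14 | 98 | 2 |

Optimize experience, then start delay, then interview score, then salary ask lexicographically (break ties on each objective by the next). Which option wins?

First maximize experience: best is 20, kept {#1, #2, #3, #4, #5}.
Then minimize start delay: best is 9, kept {#2, #5}.
Then maximize interview score: best is 9.0, kept {#5}.

#5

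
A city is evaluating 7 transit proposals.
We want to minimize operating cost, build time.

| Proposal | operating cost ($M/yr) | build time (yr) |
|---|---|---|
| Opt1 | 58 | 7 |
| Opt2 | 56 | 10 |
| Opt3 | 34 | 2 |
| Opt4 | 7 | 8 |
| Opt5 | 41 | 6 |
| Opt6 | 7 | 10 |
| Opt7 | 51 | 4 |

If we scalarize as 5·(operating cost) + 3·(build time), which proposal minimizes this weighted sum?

Opt4

Opt1: 5·58 + 3·7 = 311
Opt2: 5·56 + 3·10 = 310
Opt3: 5·34 + 3·2 = 176
Opt4: 5·7 + 3·8 = 59
Opt5: 5·41 + 3·6 = 223
Opt6: 5·7 + 3·10 = 65
Opt7: 5·51 + 3·4 = 267
Lowest: Opt4 at 59.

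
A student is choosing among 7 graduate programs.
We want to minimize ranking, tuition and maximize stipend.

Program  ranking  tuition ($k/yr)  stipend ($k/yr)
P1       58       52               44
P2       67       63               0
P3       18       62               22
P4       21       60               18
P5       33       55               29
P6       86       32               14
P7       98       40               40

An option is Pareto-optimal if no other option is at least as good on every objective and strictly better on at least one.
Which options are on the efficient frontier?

P1: not dominated (best stipend).
P2: dominated by P1 (ranking 58≤67, tuition 52≤63, stipend 44≥0).
P3: not dominated (best ranking).
P4: not dominated.
P5: not dominated.
P6: not dominated (best tuition).
P7: not dominated.

P1, P3, P4, P5, P6, P7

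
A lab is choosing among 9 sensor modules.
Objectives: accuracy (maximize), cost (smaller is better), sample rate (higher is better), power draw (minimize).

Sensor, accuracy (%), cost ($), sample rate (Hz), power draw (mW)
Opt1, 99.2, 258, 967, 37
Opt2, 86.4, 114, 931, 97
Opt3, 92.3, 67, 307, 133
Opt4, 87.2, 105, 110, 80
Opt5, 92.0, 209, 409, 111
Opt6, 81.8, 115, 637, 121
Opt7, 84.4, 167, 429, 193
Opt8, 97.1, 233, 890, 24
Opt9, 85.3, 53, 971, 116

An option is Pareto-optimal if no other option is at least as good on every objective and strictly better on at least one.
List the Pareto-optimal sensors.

Opt1: not dominated (best accuracy).
Opt2: not dominated.
Opt3: not dominated.
Opt4: not dominated.
Opt5: not dominated.
Opt6: dominated by Opt2 (accuracy 86.4≥81.8, cost 114≤115, sample rate 931≥637, power draw 97≤121).
Opt7: dominated by Opt2 (accuracy 86.4≥84.4, cost 114≤167, sample rate 931≥429, power draw 97≤193).
Opt8: not dominated (best power draw).
Opt9: not dominated (best cost).

Opt1, Opt2, Opt3, Opt4, Opt5, Opt8, Opt9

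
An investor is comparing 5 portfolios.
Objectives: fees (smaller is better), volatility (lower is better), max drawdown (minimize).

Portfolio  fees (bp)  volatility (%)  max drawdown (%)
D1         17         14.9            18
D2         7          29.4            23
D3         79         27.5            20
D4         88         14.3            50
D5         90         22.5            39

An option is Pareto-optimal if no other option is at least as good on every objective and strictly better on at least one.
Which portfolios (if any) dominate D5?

D1: fees 17≤90, volatility 14.9≤22.5, max drawdown 18≤39 — dominates D5.
Others (D2, D3, D4) are each worse than D5 on at least one objective.

D1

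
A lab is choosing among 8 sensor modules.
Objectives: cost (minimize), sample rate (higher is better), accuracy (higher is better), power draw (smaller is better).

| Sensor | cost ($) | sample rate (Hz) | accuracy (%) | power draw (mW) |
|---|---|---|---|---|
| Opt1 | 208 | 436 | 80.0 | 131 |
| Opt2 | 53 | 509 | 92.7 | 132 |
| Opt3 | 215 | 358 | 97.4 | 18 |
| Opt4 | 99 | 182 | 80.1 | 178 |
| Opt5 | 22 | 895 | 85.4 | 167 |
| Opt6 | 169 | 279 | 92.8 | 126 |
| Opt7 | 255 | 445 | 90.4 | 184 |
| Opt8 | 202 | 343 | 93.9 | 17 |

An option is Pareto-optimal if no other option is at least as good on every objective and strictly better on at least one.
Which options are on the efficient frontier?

Opt1: not dominated.
Opt2: not dominated.
Opt3: not dominated (best accuracy).
Opt4: dominated by Opt2 (cost 53≤99, sample rate 509≥182, accuracy 92.7≥80.1, power draw 132≤178).
Opt5: not dominated (best cost).
Opt6: not dominated.
Opt7: dominated by Opt2 (cost 53≤255, sample rate 509≥445, accuracy 92.7≥90.4, power draw 132≤184).
Opt8: not dominated (best power draw).

Opt1, Opt2, Opt3, Opt5, Opt6, Opt8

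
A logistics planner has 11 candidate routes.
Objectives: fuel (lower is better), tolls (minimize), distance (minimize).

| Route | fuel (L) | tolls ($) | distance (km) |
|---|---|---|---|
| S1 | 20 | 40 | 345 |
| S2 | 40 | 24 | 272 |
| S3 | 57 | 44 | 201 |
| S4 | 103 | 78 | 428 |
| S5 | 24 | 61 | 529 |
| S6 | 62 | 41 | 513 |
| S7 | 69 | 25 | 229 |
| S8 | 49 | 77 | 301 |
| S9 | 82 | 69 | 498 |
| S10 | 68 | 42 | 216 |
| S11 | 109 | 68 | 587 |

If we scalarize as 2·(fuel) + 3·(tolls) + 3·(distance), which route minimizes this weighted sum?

S3

S1: 2·20 + 3·40 + 3·345 = 1195
S2: 2·40 + 3·24 + 3·272 = 968
S3: 2·57 + 3·44 + 3·201 = 849
S4: 2·103 + 3·78 + 3·428 = 1724
S5: 2·24 + 3·61 + 3·529 = 1818
S6: 2·62 + 3·41 + 3·513 = 1786
S7: 2·69 + 3·25 + 3·229 = 900
S8: 2·49 + 3·77 + 3·301 = 1232
S9: 2·82 + 3·69 + 3·498 = 1865
S10: 2·68 + 3·42 + 3·216 = 910
S11: 2·109 + 3·68 + 3·587 = 2183
Lowest: S3 at 849.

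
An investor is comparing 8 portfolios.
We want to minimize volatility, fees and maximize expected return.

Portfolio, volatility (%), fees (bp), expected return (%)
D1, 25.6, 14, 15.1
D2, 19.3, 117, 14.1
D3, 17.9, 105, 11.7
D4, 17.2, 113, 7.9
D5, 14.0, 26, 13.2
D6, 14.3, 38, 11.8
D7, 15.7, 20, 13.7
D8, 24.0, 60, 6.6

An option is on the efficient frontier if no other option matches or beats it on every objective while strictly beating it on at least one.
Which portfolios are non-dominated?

D1, D2, D5, D7

D1: not dominated (best fees).
D2: not dominated.
D3: dominated by D5 (volatility 14.0≤17.9, fees 26≤105, expected return 13.2≥11.7).
D4: dominated by D5 (volatility 14.0≤17.2, fees 26≤113, expected return 13.2≥7.9).
D5: not dominated (best volatility).
D6: dominated by D5 (volatility 14.0≤14.3, fees 26≤38, expected return 13.2≥11.8).
D7: not dominated.
D8: dominated by D5 (volatility 14.0≤24.0, fees 26≤60, expected return 13.2≥6.6).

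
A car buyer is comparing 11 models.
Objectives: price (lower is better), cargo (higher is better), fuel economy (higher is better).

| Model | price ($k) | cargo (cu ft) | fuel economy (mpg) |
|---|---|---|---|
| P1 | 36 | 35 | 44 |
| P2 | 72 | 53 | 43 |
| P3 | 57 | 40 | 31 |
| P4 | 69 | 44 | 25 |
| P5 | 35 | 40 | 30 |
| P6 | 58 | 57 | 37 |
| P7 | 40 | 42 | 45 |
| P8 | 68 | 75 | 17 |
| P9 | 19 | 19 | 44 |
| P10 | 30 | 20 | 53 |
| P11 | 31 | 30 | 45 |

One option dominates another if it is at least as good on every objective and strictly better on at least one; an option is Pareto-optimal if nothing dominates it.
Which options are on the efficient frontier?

P1: not dominated.
P2: not dominated.
P3: dominated by P7 (price 40≤57, cargo 42≥40, fuel economy 45≥31).
P4: dominated by P6 (price 58≤69, cargo 57≥44, fuel economy 37≥25).
P5: not dominated.
P6: not dominated.
P7: not dominated.
P8: not dominated (best cargo).
P9: not dominated (best price).
P10: not dominated (best fuel economy).
P11: not dominated.

P1, P2, P5, P6, P7, P8, P9, P10, P11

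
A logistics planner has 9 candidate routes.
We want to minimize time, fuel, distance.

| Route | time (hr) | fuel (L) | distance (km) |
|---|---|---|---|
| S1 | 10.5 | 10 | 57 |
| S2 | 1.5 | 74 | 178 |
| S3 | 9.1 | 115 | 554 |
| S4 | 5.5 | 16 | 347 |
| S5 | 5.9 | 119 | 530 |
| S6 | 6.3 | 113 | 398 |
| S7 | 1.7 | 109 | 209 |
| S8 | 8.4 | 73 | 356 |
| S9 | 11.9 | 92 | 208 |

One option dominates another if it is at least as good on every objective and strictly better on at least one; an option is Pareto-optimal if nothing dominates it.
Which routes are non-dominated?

S1, S2, S4

S1: not dominated (best fuel).
S2: not dominated (best time).
S3: dominated by S2 (time 1.5≤9.1, fuel 74≤115, distance 178≤554).
S4: not dominated.
S5: dominated by S2 (time 1.5≤5.9, fuel 74≤119, distance 178≤530).
S6: dominated by S2 (time 1.5≤6.3, fuel 74≤113, distance 178≤398).
S7: dominated by S2 (time 1.5≤1.7, fuel 74≤109, distance 178≤209).
S8: dominated by S4 (time 5.5≤8.4, fuel 16≤73, distance 347≤356).
S9: dominated by S1 (time 10.5≤11.9, fuel 10≤92, distance 57≤208).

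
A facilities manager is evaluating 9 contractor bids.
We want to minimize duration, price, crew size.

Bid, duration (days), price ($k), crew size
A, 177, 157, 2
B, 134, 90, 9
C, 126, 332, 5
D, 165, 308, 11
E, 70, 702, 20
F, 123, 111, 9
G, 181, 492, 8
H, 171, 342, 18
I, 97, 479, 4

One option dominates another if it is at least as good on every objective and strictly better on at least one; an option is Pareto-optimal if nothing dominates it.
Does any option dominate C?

A: worse on duration (177 vs 126).
B: worse on duration (134 vs 126).
D: worse on duration (165 vs 126).
E: worse on price (702 vs 332).
F: worse on crew size (9 vs 5).
G: worse on duration (181 vs 126).
H: worse on duration (171 vs 126).
I: worse on price (479 vs 332).
No option is at least as good as C on every objective and strictly better on one.

No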